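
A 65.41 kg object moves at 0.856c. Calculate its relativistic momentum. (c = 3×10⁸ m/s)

γ = 1/√(1 - 0.856²) = 1.934
v = 0.856 × 3×10⁸ = 2.568×10⁸ m/s
p = γmv = 1.934 × 65.41 × 2.568×10⁸ = 3.249×10¹⁰ kg·m/s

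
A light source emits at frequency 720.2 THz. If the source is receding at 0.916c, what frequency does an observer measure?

β = v/c = 0.916
(1-β)/(1+β) = 0.084/1.916 = 0.04384
Doppler factor = √(0.04384) = 0.2094
f_obs = 720.2 × 0.2094 = 150.8 THz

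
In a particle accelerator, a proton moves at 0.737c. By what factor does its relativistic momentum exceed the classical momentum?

p_rel = γmv, p_class = mv
Ratio = γ = 1/√(1 - 0.737²)
= 1/√(0.456831) = 1.480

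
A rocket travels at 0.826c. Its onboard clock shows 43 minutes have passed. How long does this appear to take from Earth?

Proper time Δt₀ = 43 minutes
γ = 1/√(1 - 0.826²) = 1.7741
Δt = γΔt₀ = 1.7741 × 43 = 76.29 minutes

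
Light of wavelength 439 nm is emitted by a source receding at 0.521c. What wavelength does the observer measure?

β = 0.521
Wavelength Doppler factor = √(1.521/0.479) = √(3.175) = 1.782
λ_obs = 439 × 1.782 = 782.3 nm (redshift)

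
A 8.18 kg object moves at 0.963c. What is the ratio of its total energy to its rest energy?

E = γmc², E₀ = mc²
E/E₀ = γ = 1/√(1 - 0.963²) = 3.711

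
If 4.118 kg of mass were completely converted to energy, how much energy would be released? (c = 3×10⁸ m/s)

Using E = mc²:
c² = (3×10⁸)² = 9×10¹⁶ m²/s²
E = 4.118 × 9×10¹⁶ = 3.706×10¹⁷ J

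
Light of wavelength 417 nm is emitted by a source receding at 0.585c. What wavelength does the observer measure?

β = 0.585
Wavelength Doppler factor = √(1.585/0.415) = √(3.8193) = 1.9543
λ_obs = 417 × 1.9543 = 814.9 nm (redshift)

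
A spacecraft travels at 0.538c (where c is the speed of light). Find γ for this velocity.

v/c = 0.538, so (v/c)² = 0.289444
1 - (v/c)² = 0.710556
γ = 1/√(0.710556) = 1.186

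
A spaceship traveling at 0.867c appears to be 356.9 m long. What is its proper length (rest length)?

Contracted length L = 356.9 m
γ = 1/√(1 - 0.867²) = 2.0068
L₀ = γL = 2.0068 × 356.9 = 716.2 m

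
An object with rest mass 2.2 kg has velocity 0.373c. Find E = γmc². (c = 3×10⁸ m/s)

γ = 1/√(1 - 0.373²) = 1.078
mc² = 2.2 × (3×10⁸)² = 1.980×10¹⁷ J
E = γmc² = 1.078 × 1.980×10¹⁷ = 2.134×10¹⁷ J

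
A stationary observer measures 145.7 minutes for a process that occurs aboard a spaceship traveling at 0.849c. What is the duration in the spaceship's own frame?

Dilated time Δt = 145.7 minutes
γ = 1/√(1 - 0.849²) = 1.8925
Δt₀ = Δt/γ = 145.7/1.8925 = 76.99 minutes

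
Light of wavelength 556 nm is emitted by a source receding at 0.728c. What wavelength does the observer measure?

β = 0.728
Wavelength Doppler factor = √(1.728/0.272) = √(6.353) = 2.5205
λ_obs = 556 × 2.5205 = 1401 nm (redshift)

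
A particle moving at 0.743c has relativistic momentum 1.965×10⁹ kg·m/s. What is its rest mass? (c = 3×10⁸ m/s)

γ = 1/√(1 - 0.743²) = 1.4941
v = 0.743 × 3×10⁸ = 2.229×10⁸ m/s
m = p/(γv) = 1.965×10⁹/(1.4941 × 2.229×10⁸) = 5.900 kg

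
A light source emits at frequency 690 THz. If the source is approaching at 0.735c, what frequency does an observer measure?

β = v/c = 0.735
(1+β)/(1-β) = 1.735/0.265 = 6.547
Doppler factor = √(6.547) = 2.559
f_obs = 690 × 2.559 = 1766 THz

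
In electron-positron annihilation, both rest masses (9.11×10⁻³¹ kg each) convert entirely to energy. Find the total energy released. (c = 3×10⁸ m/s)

Both particles have the same rest mass, so total mass = 2m
E = 2m·c² = 2 × 9.11×10⁻³¹ × (3×10⁸)²
= 2 × 9.11×10⁻³¹ × 9×10¹⁶
= 1.640×10⁻¹³ J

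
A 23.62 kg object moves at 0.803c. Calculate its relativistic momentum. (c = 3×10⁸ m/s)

γ = 1/√(1 - 0.803²) = 1.6779
v = 0.803 × 3×10⁸ = 2.409×10⁸ m/s
p = γmv = 1.6779 × 23.62 × 2.409×10⁸ = 9.547×10⁹ kg·m/s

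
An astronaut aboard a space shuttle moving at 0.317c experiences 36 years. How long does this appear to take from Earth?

Proper time Δt₀ = 36 years
γ = 1/√(1 - 0.317²) = 1.0544
Δt = γΔt₀ = 1.0544 × 36 = 37.96 years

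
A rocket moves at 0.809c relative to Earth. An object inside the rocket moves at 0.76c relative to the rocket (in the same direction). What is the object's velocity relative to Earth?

u = (u' + v)/(1 + u'v/c²)
Numerator: 0.76 + 0.809 = 1.569
Denominator: 1 + 0.61484 = 1.61484
u = 1.569/1.61484 = 0.9716c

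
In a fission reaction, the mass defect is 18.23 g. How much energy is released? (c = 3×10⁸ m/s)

Convert mass defect: Δm = 18.23 g = 0.01823 kg
E = Δm·c² = 0.01823 × (3×10⁸)²
= 0.01823 × 9×10¹⁶ = 1.641×10¹⁵ J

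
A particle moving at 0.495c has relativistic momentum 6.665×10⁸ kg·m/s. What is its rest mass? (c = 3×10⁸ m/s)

γ = 1/√(1 - 0.495²) = 1.1509
v = 0.495 × 3×10⁸ = 1.485×10⁸ m/s
m = p/(γv) = 6.665×10⁸/(1.1509 × 1.485×10⁸) = 3.900 kg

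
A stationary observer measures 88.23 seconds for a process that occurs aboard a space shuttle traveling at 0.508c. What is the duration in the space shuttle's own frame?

Dilated time Δt = 88.23 seconds
γ = 1/√(1 - 0.508²) = 1.16096
Δt₀ = Δt/γ = 88.23/1.16096 = 76.00 seconds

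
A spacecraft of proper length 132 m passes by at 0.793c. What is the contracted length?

Proper length L₀ = 132 m
γ = 1/√(1 - 0.793²) = 1.6414
L = L₀/γ = 132/1.6414 = 80.42 m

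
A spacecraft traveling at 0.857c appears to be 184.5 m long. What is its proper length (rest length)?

Contracted length L = 184.5 m
γ = 1/√(1 - 0.857²) = 1.9406
L₀ = γL = 1.9406 × 184.5 = 358.0 m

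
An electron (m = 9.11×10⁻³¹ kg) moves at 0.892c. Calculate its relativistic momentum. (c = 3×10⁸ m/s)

γ = 1/√(1 - 0.892²) = 2.2122
v = 0.892 × 3×10⁸ = 2.676×10⁸ m/s
p = γmv = 2.2122 × 9.11×10⁻³¹ × 2.676×10⁸ = 5.393×10⁻²² kg·m/s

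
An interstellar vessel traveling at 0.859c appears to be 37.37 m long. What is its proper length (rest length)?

Contracted length L = 37.37 m
γ = 1/√(1 - 0.859²) = 1.9532
L₀ = γL = 1.9532 × 37.37 = 72.99 m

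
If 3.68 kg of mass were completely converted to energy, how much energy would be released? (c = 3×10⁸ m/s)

Using E = mc²:
c² = (3×10⁸)² = 9×10¹⁶ m²/s²
E = 3.68 × 9×10¹⁶ = 3.312×10¹⁷ J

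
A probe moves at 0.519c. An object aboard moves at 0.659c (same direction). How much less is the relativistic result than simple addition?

Classical: u' + v = 0.659 + 0.519 = 1.178c
Relativistic: u = (0.659 + 0.519)/(1 + 0.342021) = 1.178/1.342021 = 0.8778c
Difference: 1.178 - 0.8778 = 0.3002c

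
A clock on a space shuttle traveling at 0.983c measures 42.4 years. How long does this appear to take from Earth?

Proper time Δt₀ = 42.4 years
γ = 1/√(1 - 0.983²) = 5.446
Δt = γΔt₀ = 5.446 × 42.4 = 230.9 years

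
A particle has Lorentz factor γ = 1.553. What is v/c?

From γ = 1/√(1 - v²/c²):
1/γ² = 1/1.553² = 0.4146
v²/c² = 1 - 0.4146 = 0.5854
v/c = √(0.5854) = 0.7651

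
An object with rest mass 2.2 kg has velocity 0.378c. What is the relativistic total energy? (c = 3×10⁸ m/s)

γ = 1/√(1 - 0.378²) = 1.0801
mc² = 2.2 × (3×10⁸)² = 1.980×10¹⁷ J
E = γmc² = 1.0801 × 1.980×10¹⁷ = 2.139×10¹⁷ J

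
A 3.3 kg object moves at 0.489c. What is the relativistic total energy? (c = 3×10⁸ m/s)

γ = 1/√(1 - 0.489²) = 1.1464
mc² = 3.3 × (3×10⁸)² = 2.970×10¹⁷ J
E = γmc² = 1.1464 × 2.970×10¹⁷ = 3.405×10¹⁷ J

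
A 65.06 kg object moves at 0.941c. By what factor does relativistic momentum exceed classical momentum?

p_rel = γmv, p_class = mv
Ratio = γ = 1/√(1 - 0.941²) = 2.955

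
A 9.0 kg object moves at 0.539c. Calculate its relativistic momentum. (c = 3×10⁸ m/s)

γ = 1/√(1 - 0.539²) = 1.1872
v = 0.539 × 3×10⁸ = 1.617×10⁸ m/s
p = γmv = 1.1872 × 9.0 × 1.617×10⁸ = 1.728×10⁹ kg·m/s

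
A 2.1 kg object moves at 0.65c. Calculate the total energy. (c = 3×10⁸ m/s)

γ = 1/√(1 - 0.65²) = 1.316
mc² = 2.1 × (3×10⁸)² = 1.890×10¹⁷ J
E = γmc² = 1.316 × 1.890×10¹⁷ = 2.487×10¹⁷ J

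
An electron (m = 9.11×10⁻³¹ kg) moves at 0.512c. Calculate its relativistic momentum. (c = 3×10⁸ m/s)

γ = 1/√(1 - 0.512²) = 1.164
v = 0.512 × 3×10⁸ = 1.536×10⁸ m/s
p = γmv = 1.164 × 9.11×10⁻³¹ × 1.536×10⁸ = 1.629×10⁻²² kg·m/s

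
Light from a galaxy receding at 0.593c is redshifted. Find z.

β = 0.593
(1+β)/(1-β) = 1.593/0.407 = 3.914
√(3.914) = 1.9784
z = 1.9784 - 1 = 0.9784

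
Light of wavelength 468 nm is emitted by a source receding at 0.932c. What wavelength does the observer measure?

β = 0.932
Wavelength Doppler factor = √(1.932/0.068) = √(28.412) = 5.3303
λ_obs = 468 × 5.3303 = 2495 nm (redshift)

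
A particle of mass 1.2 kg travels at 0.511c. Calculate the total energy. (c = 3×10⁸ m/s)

γ = 1/√(1 - 0.511²) = 1.163
mc² = 1.2 × (3×10⁸)² = 1.080×10¹⁷ J
E = γmc² = 1.163 × 1.080×10¹⁷ = 1.256×10¹⁷ J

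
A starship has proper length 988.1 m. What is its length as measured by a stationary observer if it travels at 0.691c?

Proper length L₀ = 988.1 m
γ = 1/√(1 - 0.691²) = 1.3834
L = L₀/γ = 988.1/1.3834 = 714.3 m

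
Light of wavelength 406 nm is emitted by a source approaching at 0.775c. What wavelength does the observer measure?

β = 0.775
Wavelength Doppler factor = √(0.225/1.775) = √(0.1267606) = 0.3560345
λ_obs = 406 × 0.3560345 = 144.6 nm (blueshift)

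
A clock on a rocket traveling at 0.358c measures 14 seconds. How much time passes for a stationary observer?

Proper time Δt₀ = 14 seconds
γ = 1/√(1 - 0.358²) = 1.071
Δt = γΔt₀ = 1.071 × 14 = 14.99 seconds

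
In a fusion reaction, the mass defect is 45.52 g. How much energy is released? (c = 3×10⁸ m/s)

Convert mass defect: Δm = 45.52 g = 0.04552 kg
E = Δm·c² = 0.04552 × (3×10⁸)²
= 0.04552 × 9×10¹⁶ = 4.097×10¹⁵ J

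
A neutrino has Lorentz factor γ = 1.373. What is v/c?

From γ = 1/√(1 - v²/c²):
1/γ² = 1/1.373² = 0.5305
v²/c² = 1 - 0.5305 = 0.4695
v/c = √(0.4695) = 0.6852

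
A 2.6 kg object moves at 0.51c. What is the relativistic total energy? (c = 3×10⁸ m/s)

γ = 1/√(1 - 0.51²) = 1.1626
mc² = 2.6 × (3×10⁸)² = 2.340×10¹⁷ J
E = γmc² = 1.1626 × 2.340×10¹⁷ = 2.720×10¹⁷ J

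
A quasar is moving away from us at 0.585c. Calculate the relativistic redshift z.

β = 0.585
(1+β)/(1-β) = 1.585/0.415 = 3.8193
√(3.8193) = 1.9543
z = 1.9543 - 1 = 0.9543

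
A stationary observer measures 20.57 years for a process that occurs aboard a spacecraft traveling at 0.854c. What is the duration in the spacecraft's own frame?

Dilated time Δt = 20.57 years
γ = 1/√(1 - 0.854²) = 1.922
Δt₀ = Δt/γ = 20.57/1.922 = 10.70 years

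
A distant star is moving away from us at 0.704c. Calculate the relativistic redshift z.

β = 0.704
(1+β)/(1-β) = 1.704/0.296 = 5.757
√(5.757) = 2.399
z = 2.399 - 1 = 1.399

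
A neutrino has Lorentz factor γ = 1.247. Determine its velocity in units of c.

From γ = 1/√(1 - v²/c²):
1/γ² = 1/1.247² = 0.6431
v²/c² = 1 - 0.6431 = 0.3569
v/c = √(0.3569) = 0.5974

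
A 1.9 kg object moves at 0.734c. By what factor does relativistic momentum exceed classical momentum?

p_rel = γmv, p_class = mv
Ratio = γ = 1/√(1 - 0.734²) = 1.472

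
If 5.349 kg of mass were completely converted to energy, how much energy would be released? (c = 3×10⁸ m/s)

Using E = mc²:
c² = (3×10⁸)² = 9×10¹⁶ m²/s²
E = 5.349 × 9×10¹⁶ = 4.814×10¹⁷ J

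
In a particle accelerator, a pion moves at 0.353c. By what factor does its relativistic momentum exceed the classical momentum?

p_rel = γmv, p_class = mv
Ratio = γ = 1/√(1 - 0.353²)
= 1/√(0.875391) = 1.069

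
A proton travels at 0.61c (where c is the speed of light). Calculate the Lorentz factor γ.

v/c = 0.61, so (v/c)² = 0.3721
1 - (v/c)² = 0.6279
γ = 1/√(0.6279) = 1.262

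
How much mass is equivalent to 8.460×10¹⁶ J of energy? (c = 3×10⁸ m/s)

From E = mc², we get m = E/c²
c² = (3×10⁸)² = 9×10¹⁶ m²/s²
m = 8.460×10¹⁶ / 9×10¹⁶ = 0.9400 kg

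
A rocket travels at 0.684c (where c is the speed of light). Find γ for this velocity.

v/c = 0.684, so (v/c)² = 0.467856
1 - (v/c)² = 0.532144
γ = 1/√(0.532144) = 1.371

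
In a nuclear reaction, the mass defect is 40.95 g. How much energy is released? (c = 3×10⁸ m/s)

Convert mass defect: Δm = 40.95 g = 0.04095 kg
E = Δm·c² = 0.04095 × (3×10⁸)²
= 0.04095 × 9×10¹⁶ = 3.686×10¹⁵ J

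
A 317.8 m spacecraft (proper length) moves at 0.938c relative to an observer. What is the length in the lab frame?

Proper length L₀ = 317.8 m
γ = 1/√(1 - 0.938²) = 2.885
L = L₀/γ = 317.8/2.885 = 110.2 m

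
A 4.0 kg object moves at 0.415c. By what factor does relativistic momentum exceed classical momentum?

p_rel = γmv, p_class = mv
Ratio = γ = 1/√(1 - 0.415²) = 1.099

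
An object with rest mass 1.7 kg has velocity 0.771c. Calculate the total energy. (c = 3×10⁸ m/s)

γ = 1/√(1 - 0.771²) = 1.5703
mc² = 1.7 × (3×10⁸)² = 1.530×10¹⁷ J
E = γmc² = 1.5703 × 1.530×10¹⁷ = 2.403×10¹⁷ J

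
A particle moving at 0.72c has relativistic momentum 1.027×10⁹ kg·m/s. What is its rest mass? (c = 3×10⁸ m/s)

γ = 1/√(1 - 0.72²) = 1.441
v = 0.72 × 3×10⁸ = 2.160×10⁸ m/s
m = p/(γv) = 1.027×10⁹/(1.441 × 2.160×10⁸) = 3.300 kg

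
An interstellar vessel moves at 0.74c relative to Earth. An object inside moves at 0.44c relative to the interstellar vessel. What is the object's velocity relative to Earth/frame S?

u = (u' + v)/(1 + u'v/c²)
Numerator: 0.44 + 0.74 = 1.18
Denominator: 1 + 0.3256 = 1.3256
u = 1.18/1.3256 = 0.8902c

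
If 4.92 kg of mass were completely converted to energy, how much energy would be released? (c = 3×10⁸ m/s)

Using E = mc²:
c² = (3×10⁸)² = 9×10¹⁶ m²/s²
E = 4.92 × 9×10¹⁶ = 4.428×10¹⁷ J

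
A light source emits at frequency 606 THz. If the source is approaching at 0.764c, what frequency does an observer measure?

β = v/c = 0.764
(1+β)/(1-β) = 1.764/0.236 = 7.475
Doppler factor = √(7.475) = 2.734
f_obs = 606 × 2.734 = 1657 THz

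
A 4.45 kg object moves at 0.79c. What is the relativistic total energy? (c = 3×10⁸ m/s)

γ = 1/√(1 - 0.79²) = 1.631
mc² = 4.45 × (3×10⁸)² = 4.005×10¹⁷ J
E = γmc² = 1.631 × 4.005×10¹⁷ = 6.532×10¹⁷ J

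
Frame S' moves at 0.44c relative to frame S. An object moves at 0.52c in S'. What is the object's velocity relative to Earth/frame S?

u = (u' + v)/(1 + u'v/c²)
Numerator: 0.52 + 0.44 = 0.96
Denominator: 1 + 0.2288 = 1.2288
u = 0.96/1.2288 = 0.7813c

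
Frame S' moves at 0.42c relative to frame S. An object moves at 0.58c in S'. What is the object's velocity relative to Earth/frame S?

u = (u' + v)/(1 + u'v/c²)
Numerator: 0.58 + 0.42 = 1
Denominator: 1 + 0.2436 = 1.2436
u = 1/1.2436 = 0.8041c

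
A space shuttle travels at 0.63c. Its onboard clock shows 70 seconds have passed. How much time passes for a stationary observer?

Proper time Δt₀ = 70 seconds
γ = 1/√(1 - 0.63²) = 1.2877
Δt = γΔt₀ = 1.2877 × 70 = 90.14 seconds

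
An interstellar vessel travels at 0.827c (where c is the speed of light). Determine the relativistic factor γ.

v/c = 0.827, so (v/c)² = 0.683929
1 - (v/c)² = 0.316071
γ = 1/√(0.316071) = 1.779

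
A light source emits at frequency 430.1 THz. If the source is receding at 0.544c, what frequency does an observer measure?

β = v/c = 0.544
(1-β)/(1+β) = 0.456/1.544 = 0.2953
Doppler factor = √(0.2953) = 0.5434
f_obs = 430.1 × 0.5434 = 233.7 THz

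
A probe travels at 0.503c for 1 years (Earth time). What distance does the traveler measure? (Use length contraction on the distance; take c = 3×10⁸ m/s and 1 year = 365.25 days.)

Earth distance: d = v × t = 0.503c × 1 yr = 4.762×10¹⁵ m
γ = 1.157
d' = d/γ = 4.762×10¹⁵/1.157 = 4.116×10¹⁵ m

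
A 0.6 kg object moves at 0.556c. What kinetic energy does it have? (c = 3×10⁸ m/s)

γ = 1/√(1 - 0.556²) = 1.2031
γ - 1 = 0.2031
KE = (γ-1)mc² = 0.2031 × 0.6 × (3×10⁸)² = 1.097×10¹⁶ J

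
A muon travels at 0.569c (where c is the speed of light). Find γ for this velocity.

v/c = 0.569, so (v/c)² = 0.323761
1 - (v/c)² = 0.676239
γ = 1/√(0.676239) = 1.216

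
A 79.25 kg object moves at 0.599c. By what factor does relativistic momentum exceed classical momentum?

p_rel = γmv, p_class = mv
Ratio = γ = 1/√(1 - 0.599²) = 1.249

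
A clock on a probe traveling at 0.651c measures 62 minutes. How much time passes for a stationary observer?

Proper time Δt₀ = 62 minutes
γ = 1/√(1 - 0.651²) = 1.3174
Δt = γΔt₀ = 1.3174 × 62 = 81.68 minutes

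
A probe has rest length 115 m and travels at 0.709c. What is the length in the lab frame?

Proper length L₀ = 115 m
γ = 1/√(1 - 0.709²) = 1.418
L = L₀/γ = 115/1.418 = 81.10 m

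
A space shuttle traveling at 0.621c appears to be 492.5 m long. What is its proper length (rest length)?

Contracted length L = 492.5 m
γ = 1/√(1 - 0.621²) = 1.2758
L₀ = γL = 1.2758 × 492.5 = 628.3 m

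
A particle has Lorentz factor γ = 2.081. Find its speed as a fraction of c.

From γ = 1/√(1 - v²/c²):
1/γ² = 1/2.081² = 0.2309
v²/c² = 1 - 0.2309 = 0.7691
v/c = √(0.7691) = 0.8770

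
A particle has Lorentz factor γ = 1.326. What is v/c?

From γ = 1/√(1 - v²/c²):
1/γ² = 1/1.326² = 0.5687
v²/c² = 1 - 0.5687 = 0.4313
v/c = √(0.4313) = 0.6567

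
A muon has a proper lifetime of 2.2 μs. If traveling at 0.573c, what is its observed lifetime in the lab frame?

Proper lifetime τ₀ = 2.2 μs
γ = 1/√(1 - 0.573²) = 1.220
τ = γτ₀ = 1.220 × 2.2 μs = 2.684 μs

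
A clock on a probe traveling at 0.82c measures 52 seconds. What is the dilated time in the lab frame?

Proper time Δt₀ = 52 seconds
γ = 1/√(1 - 0.82²) = 1.7471
Δt = γΔt₀ = 1.7471 × 52 = 90.85 seconds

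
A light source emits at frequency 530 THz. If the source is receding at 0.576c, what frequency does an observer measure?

β = v/c = 0.576
(1-β)/(1+β) = 0.424/1.576 = 0.2690
Doppler factor = √(0.2690) = 0.5187
f_obs = 530 × 0.5187 = 274.9 THz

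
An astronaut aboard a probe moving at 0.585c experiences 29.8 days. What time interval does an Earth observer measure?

Proper time Δt₀ = 29.8 days
γ = 1/√(1 - 0.585²) = 1.233
Δt = γΔt₀ = 1.233 × 29.8 = 36.74 days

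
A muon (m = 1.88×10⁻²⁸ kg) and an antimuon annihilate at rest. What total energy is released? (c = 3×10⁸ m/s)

Both particles have the same rest mass, so total mass = 2m
E = 2m·c² = 2 × 1.88×10⁻²⁸ × (3×10⁸)²
= 2 × 1.88×10⁻²⁸ × 9×10¹⁶
= 3.384×10⁻¹¹ J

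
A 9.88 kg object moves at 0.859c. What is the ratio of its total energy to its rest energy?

E = γmc², E₀ = mc²
E/E₀ = γ = 1/√(1 - 0.859²) = 1.953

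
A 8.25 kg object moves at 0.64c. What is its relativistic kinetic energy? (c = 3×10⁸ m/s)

γ = 1/√(1 - 0.64²) = 1.3014
γ - 1 = 0.3014
KE = (γ-1)mc² = 0.3014 × 8.25 × (3×10⁸)² = 2.238×10¹⁷ J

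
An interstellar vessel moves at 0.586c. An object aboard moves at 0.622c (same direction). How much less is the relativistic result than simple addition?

Classical: u' + v = 0.622 + 0.586 = 1.208c
Relativistic: u = (0.622 + 0.586)/(1 + 0.364492) = 1.208/1.364492 = 0.8853c
Difference: 1.208 - 0.8853 = 0.3227c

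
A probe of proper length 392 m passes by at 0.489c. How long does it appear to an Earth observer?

Proper length L₀ = 392 m
γ = 1/√(1 - 0.489²) = 1.1464
L = L₀/γ = 392/1.1464 = 341.9 m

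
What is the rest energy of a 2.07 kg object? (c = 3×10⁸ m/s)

c² = (3×10⁸)² = 9.000×10¹⁶ m²/s²
E₀ = mc² = 2.07 × 9.000×10¹⁶ = 1.863×10¹⁷ J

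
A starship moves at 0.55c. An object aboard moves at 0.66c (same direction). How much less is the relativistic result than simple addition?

Classical: u' + v = 0.66 + 0.55 = 1.21c
Relativistic: u = (0.66 + 0.55)/(1 + 0.363) = 1.21/1.363 = 0.8877c
Difference: 1.21 - 0.8877 = 0.3223c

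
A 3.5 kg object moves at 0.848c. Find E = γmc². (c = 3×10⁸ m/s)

γ = 1/√(1 - 0.848²) = 1.8868
mc² = 3.5 × (3×10⁸)² = 3.150×10¹⁷ J
E = γmc² = 1.8868 × 3.150×10¹⁷ = 5.943×10¹⁷ J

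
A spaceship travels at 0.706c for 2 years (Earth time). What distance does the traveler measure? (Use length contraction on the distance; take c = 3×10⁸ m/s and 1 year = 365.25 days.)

Earth distance: d = v × t = 0.706c × 2 yr = 1.3368×10¹⁶ m
γ = 1.4120
d' = d/γ = 1.3368×10¹⁶/1.4120 = 9.467×10¹⁵ m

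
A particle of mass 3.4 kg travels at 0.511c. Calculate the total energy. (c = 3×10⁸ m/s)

γ = 1/√(1 - 0.511²) = 1.1634
mc² = 3.4 × (3×10⁸)² = 3.060×10¹⁷ J
E = γmc² = 1.1634 × 3.060×10¹⁷ = 3.560×10¹⁷ J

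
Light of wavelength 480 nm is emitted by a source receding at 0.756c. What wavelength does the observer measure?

β = 0.756
Wavelength Doppler factor = √(1.756/0.244) = √(7.197) = 2.683
λ_obs = 480 × 2.683 = 1288 nm (redshift)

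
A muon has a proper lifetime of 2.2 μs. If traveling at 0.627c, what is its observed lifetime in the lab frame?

Proper lifetime τ₀ = 2.2 μs
γ = 1/√(1 - 0.627²) = 1.2837
τ = γτ₀ = 1.2837 × 2.2 μs = 2.824 μs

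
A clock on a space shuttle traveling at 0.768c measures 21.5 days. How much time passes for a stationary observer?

Proper time Δt₀ = 21.5 days
γ = 1/√(1 - 0.768²) = 1.5614
Δt = γΔt₀ = 1.5614 × 21.5 = 33.57 days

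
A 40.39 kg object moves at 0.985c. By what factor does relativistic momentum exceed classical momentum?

p_rel = γmv, p_class = mv
Ratio = γ = 1/√(1 - 0.985²) = 5.795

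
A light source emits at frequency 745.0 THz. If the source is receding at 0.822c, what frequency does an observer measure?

β = v/c = 0.822
(1-β)/(1+β) = 0.178/1.822 = 0.09769
Doppler factor = √(0.09769) = 0.3126
f_obs = 745.0 × 0.3126 = 232.9 THz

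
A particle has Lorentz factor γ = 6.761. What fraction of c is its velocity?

From γ = 1/√(1 - v²/c²):
1/γ² = 1/6.761² = 0.02188
v²/c² = 1 - 0.02188 = 0.9781
v/c = √(0.9781) = 0.9890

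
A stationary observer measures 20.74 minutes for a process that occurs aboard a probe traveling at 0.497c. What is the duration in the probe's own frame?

Dilated time Δt = 20.74 minutes
γ = 1/√(1 - 0.497²) = 1.152
Δt₀ = Δt/γ = 20.74/1.152 = 18.00 minutes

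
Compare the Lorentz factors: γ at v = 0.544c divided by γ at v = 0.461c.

γ₁ = 1/√(1 - 0.544²) = 1.192
γ₂ = 1/√(1 - 0.461²) = 1.127
γ₁/γ₂ = 1.192/1.127 = 1.058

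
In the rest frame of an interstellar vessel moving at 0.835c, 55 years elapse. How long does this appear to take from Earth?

Proper time Δt₀ = 55 years
γ = 1/√(1 - 0.835²) = 1.81736
Δt = γΔt₀ = 1.81736 × 55 = 99.95 years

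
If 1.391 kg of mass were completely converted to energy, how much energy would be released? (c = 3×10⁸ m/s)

Using E = mc²:
c² = (3×10⁸)² = 9×10¹⁶ m²/s²
E = 1.391 × 9×10¹⁶ = 1.252×10¹⁷ J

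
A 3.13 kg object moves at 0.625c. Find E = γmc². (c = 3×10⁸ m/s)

γ = 1/√(1 - 0.625²) = 1.281
mc² = 3.13 × (3×10⁸)² = 2.817×10¹⁷ J
E = γmc² = 1.281 × 2.817×10¹⁷ = 3.609×10¹⁷ J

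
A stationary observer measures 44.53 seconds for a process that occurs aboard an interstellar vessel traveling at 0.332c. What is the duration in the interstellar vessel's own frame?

Dilated time Δt = 44.53 seconds
γ = 1/√(1 - 0.332²) = 1.06013
Δt₀ = Δt/γ = 44.53/1.06013 = 42.00 seconds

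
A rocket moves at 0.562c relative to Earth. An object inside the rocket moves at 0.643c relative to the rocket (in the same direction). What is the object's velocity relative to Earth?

u = (u' + v)/(1 + u'v/c²)
Numerator: 0.643 + 0.562 = 1.205
Denominator: 1 + 0.361366 = 1.361366
u = 1.205/1.361366 = 0.8851c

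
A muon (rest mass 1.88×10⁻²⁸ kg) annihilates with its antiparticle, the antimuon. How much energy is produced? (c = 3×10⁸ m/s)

Both particles have the same rest mass, so total mass = 2m
E = 2m·c² = 2 × 1.88×10⁻²⁸ × (3×10⁸)²
= 2 × 1.88×10⁻²⁸ × 9×10¹⁶
= 3.384×10⁻¹¹ J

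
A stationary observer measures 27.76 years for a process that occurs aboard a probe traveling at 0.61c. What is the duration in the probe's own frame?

Dilated time Δt = 27.76 years
γ = 1/√(1 - 0.61²) = 1.262
Δt₀ = Δt/γ = 27.76/1.262 = 22.00 years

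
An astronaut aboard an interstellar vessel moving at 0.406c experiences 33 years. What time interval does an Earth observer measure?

Proper time Δt₀ = 33 years
γ = 1/√(1 - 0.406²) = 1.0942
Δt = γΔt₀ = 1.0942 × 33 = 36.11 years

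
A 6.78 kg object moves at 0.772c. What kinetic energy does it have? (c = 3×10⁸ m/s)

γ = 1/√(1 - 0.772²) = 1.5733
γ - 1 = 0.5733
KE = (γ-1)mc² = 0.5733 × 6.78 × (3×10⁸)² = 3.498×10¹⁷ J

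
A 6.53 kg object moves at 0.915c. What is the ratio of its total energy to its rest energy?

E = γmc², E₀ = mc²
E/E₀ = γ = 1/√(1 - 0.915²) = 2.479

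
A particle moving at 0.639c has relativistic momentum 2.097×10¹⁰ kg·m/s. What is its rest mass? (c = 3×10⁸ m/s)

γ = 1/√(1 - 0.639²) = 1.30004
v = 0.639 × 3×10⁸ = 1.917×10⁸ m/s
m = p/(γv) = 2.097×10¹⁰/(1.30004 × 1.917×10⁸) = 84.14 kg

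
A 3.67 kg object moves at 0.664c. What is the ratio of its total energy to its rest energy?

E = γmc², E₀ = mc²
E/E₀ = γ = 1/√(1 - 0.664²) = 1.337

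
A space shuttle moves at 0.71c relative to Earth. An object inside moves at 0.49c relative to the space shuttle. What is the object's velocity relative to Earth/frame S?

u = (u' + v)/(1 + u'v/c²)
Numerator: 0.49 + 0.71 = 1.2
Denominator: 1 + 0.3479 = 1.3479
u = 1.2/1.3479 = 0.8903c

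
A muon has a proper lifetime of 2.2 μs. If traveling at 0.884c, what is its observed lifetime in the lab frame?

Proper lifetime τ₀ = 2.2 μs
γ = 1/√(1 - 0.884²) = 2.139
τ = γτ₀ = 2.139 × 2.2 μs = 4.706 μs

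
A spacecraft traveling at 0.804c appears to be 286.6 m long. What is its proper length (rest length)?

Contracted length L = 286.6 m
γ = 1/√(1 - 0.804²) = 1.6817
L₀ = γL = 1.6817 × 286.6 = 482.0 m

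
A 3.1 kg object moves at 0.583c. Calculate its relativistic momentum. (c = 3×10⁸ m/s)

γ = 1/√(1 - 0.583²) = 1.2308
v = 0.583 × 3×10⁸ = 1.749×10⁸ m/s
p = γmv = 1.2308 × 3.1 × 1.749×10⁸ = 6.673×10⁸ kg·m/s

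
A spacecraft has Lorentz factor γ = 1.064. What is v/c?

From γ = 1/√(1 - v²/c²):
1/γ² = 1/1.064² = 0.8833
v²/c² = 1 - 0.8833 = 0.1167
v/c = √(0.1167) = 0.3416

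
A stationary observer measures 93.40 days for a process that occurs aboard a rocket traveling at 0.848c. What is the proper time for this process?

Dilated time Δt = 93.40 days
γ = 1/√(1 - 0.848²) = 1.887
Δt₀ = Δt/γ = 93.40/1.887 = 49.50 days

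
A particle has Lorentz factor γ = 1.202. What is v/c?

From γ = 1/√(1 - v²/c²):
1/γ² = 1/1.202² = 0.6921
v²/c² = 1 - 0.6921 = 0.3079
v/c = √(0.3079) = 0.5549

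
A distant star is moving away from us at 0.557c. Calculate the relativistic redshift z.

β = 0.557
(1+β)/(1-β) = 1.557/0.443 = 3.51467
√(3.51467) = 1.8747
z = 1.8747 - 1 = 0.8747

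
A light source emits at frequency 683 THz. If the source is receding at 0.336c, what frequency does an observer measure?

β = v/c = 0.336
(1-β)/(1+β) = 0.664/1.336 = 0.4970
Doppler factor = √(0.4970) = 0.7050
f_obs = 683 × 0.7050 = 481.5 THz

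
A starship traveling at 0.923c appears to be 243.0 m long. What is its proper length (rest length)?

Contracted length L = 243.0 m
γ = 1/√(1 - 0.923²) = 2.5988
L₀ = γL = 2.5988 × 243.0 = 631.5 m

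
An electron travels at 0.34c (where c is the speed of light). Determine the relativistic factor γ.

v/c = 0.34, so (v/c)² = 0.1156
1 - (v/c)² = 0.8844
γ = 1/√(0.8844) = 1.063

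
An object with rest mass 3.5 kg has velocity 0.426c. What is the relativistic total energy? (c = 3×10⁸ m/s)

γ = 1/√(1 - 0.426²) = 1.1053
mc² = 3.5 × (3×10⁸)² = 3.150×10¹⁷ J
E = γmc² = 1.1053 × 3.150×10¹⁷ = 3.482×10¹⁷ J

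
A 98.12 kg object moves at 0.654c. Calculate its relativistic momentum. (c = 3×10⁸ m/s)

γ = 1/√(1 - 0.654²) = 1.322
v = 0.654 × 3×10⁸ = 1.962×10⁸ m/s
p = γmv = 1.322 × 98.12 × 1.962×10⁸ = 2.545×10¹⁰ kg·m/s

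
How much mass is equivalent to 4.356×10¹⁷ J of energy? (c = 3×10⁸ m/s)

From E = mc², we get m = E/c²
c² = (3×10⁸)² = 9×10¹⁶ m²/s²
m = 4.356×10¹⁷ / 9×10¹⁶ = 4.840 kg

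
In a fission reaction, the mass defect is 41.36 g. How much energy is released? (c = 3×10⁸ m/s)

Convert mass defect: Δm = 41.36 g = 0.04136 kg
E = Δm·c² = 0.04136 × (3×10⁸)²
= 0.04136 × 9×10¹⁶ = 3.722×10¹⁵ J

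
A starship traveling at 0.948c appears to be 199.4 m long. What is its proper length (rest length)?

Contracted length L = 199.4 m
γ = 1/√(1 - 0.948²) = 3.142
L₀ = γL = 3.142 × 199.4 = 626.5 m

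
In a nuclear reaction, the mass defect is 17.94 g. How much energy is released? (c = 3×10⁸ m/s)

Convert mass defect: Δm = 17.94 g = 0.01794 kg
E = Δm·c² = 0.01794 × (3×10⁸)²
= 0.01794 × 9×10¹⁶ = 1.615×10¹⁵ J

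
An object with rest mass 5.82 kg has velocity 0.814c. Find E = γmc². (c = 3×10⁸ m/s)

γ = 1/√(1 - 0.814²) = 1.7216
mc² = 5.82 × (3×10⁸)² = 5.238×10¹⁷ J
E = γmc² = 1.7216 × 5.238×10¹⁷ = 9.018×10¹⁷ J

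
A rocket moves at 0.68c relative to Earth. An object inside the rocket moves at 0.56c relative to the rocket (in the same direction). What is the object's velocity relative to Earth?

u = (u' + v)/(1 + u'v/c²)
Numerator: 0.56 + 0.68 = 1.24
Denominator: 1 + 0.3808 = 1.3808
u = 1.24/1.3808 = 0.8980c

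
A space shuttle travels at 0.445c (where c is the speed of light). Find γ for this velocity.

v/c = 0.445, so (v/c)² = 0.198025
1 - (v/c)² = 0.801975
γ = 1/√(0.801975) = 1.117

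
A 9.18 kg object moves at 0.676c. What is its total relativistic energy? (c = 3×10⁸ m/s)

γ = 1/√(1 - 0.676²) = 1.357
mc² = 9.18 × (3×10⁸)² = 8.262×10¹⁷ J
E = γmc² = 1.357 × 8.262×10¹⁷ = 1.121×10¹⁸ J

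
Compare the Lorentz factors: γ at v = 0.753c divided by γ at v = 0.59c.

γ₁ = 1/√(1 - 0.753²) = 1.520
γ₂ = 1/√(1 - 0.59²) = 1.239
γ₁/γ₂ = 1.520/1.239 = 1.227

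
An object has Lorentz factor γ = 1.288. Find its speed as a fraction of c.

From γ = 1/√(1 - v²/c²):
1/γ² = 1/1.288² = 0.6028
v²/c² = 1 - 0.6028 = 0.3972
v/c = √(0.3972) = 0.6302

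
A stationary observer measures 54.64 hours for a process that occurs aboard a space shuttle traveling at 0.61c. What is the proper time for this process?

Dilated time Δt = 54.64 hours
γ = 1/√(1 - 0.61²) = 1.262
Δt₀ = Δt/γ = 54.64/1.262 = 43.30 hours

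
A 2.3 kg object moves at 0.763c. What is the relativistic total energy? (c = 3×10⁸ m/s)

γ = 1/√(1 - 0.763²) = 1.547
mc² = 2.3 × (3×10⁸)² = 2.070×10¹⁷ J
E = γmc² = 1.547 × 2.070×10¹⁷ = 3.202×10¹⁷ J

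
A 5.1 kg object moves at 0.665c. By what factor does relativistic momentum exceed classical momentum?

p_rel = γmv, p_class = mv
Ratio = γ = 1/√(1 - 0.665²) = 1.339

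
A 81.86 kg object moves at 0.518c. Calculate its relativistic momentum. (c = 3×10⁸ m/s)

γ = 1/√(1 - 0.518²) = 1.169
v = 0.518 × 3×10⁸ = 1.554×10⁸ m/s
p = γmv = 1.169 × 81.86 × 1.554×10⁸ = 1.487×10¹⁰ kg·m/s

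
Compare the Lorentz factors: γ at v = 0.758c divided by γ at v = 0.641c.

γ₁ = 1/√(1 - 0.758²) = 1.533
γ₂ = 1/√(1 - 0.641²) = 1.303
γ₁/γ₂ = 1.533/1.303 = 1.177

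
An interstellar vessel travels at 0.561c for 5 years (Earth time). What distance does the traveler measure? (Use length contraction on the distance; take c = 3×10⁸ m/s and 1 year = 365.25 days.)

Earth distance: d = v × t = 0.561c × 5 yr = 2.6556×10¹⁶ m
γ = 1.2080
d' = d/γ = 2.6556×10¹⁶/1.2080 = 2.198×10¹⁶ m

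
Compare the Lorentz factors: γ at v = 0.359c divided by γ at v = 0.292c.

γ₁ = 1/√(1 - 0.359²) = 1.0714
γ₂ = 1/√(1 - 0.292²) = 1.0456
γ₁/γ₂ = 1.0714/1.0456 = 1.025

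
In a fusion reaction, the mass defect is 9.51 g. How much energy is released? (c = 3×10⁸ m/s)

Convert mass defect: Δm = 9.51 g = 0.00951 kg
E = Δm·c² = 0.00951 × (3×10⁸)²
= 0.00951 × 9×10¹⁶ = 8.559×10¹⁴ J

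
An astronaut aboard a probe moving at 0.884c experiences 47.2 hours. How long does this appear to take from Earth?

Proper time Δt₀ = 47.2 hours
γ = 1/√(1 - 0.884²) = 2.139
Δt = γΔt₀ = 2.139 × 47.2 = 101.0 hours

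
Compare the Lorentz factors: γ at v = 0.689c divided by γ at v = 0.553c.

γ₁ = 1/√(1 - 0.689²) = 1.380
γ₂ = 1/√(1 - 0.553²) = 1.200
γ₁/γ₂ = 1.380/1.200 = 1.150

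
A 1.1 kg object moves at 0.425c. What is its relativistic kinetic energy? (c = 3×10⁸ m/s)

γ = 1/√(1 - 0.425²) = 1.1047
γ - 1 = 0.1047
KE = (γ-1)mc² = 0.1047 × 1.1 × (3×10⁸)² = 1.037×10¹⁶ J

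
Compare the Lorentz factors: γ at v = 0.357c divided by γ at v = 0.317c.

γ₁ = 1/√(1 - 0.357²) = 1.0705
γ₂ = 1/√(1 - 0.317²) = 1.0544
γ₁/γ₂ = 1.0705/1.0544 = 1.015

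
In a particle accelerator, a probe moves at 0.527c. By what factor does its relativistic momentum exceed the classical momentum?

p_rel = γmv, p_class = mv
Ratio = γ = 1/√(1 - 0.527²)
= 1/√(0.722271) = 1.177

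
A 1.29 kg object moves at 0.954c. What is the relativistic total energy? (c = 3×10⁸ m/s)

γ = 1/√(1 - 0.954²) = 3.335
mc² = 1.29 × (3×10⁸)² = 1.161×10¹⁷ J
E = γmc² = 3.335 × 1.161×10¹⁷ = 3.872×10¹⁷ J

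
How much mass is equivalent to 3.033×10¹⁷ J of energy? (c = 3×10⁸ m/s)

From E = mc², we get m = E/c²
c² = (3×10⁸)² = 9×10¹⁶ m²/s²
m = 3.033×10¹⁷ / 9×10¹⁶ = 3.370 kg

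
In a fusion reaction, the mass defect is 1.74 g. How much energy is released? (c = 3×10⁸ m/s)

Convert mass defect: Δm = 1.74 g = 0.00174 kg
E = Δm·c² = 0.00174 × (3×10⁸)²
= 0.00174 × 9×10¹⁶ = 1.566×10¹⁴ J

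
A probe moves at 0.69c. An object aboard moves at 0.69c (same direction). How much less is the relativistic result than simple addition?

Classical: u' + v = 0.69 + 0.69 = 1.38c
Relativistic: u = (0.69 + 0.69)/(1 + 0.4761) = 1.38/1.4761 = 0.9349c
Difference: 1.38 - 0.9349 = 0.4451c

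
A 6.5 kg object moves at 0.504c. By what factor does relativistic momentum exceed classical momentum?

p_rel = γmv, p_class = mv
Ratio = γ = 1/√(1 - 0.504²) = 1.158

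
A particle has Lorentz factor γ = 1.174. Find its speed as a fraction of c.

From γ = 1/√(1 - v²/c²):
1/γ² = 1/1.174² = 0.7255
v²/c² = 1 - 0.7255 = 0.2745
v/c = √(0.2745) = 0.5239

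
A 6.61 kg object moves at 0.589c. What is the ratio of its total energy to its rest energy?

E = γmc², E₀ = mc²
E/E₀ = γ = 1/√(1 - 0.589²) = 1.237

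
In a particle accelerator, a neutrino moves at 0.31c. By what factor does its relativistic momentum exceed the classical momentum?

p_rel = γmv, p_class = mv
Ratio = γ = 1/√(1 - 0.31²)
= 1/√(0.9039) = 1.052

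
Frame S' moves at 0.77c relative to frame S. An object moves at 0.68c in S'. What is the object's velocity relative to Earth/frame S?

u = (u' + v)/(1 + u'v/c²)
Numerator: 0.68 + 0.77 = 1.45
Denominator: 1 + 0.5236 = 1.5236
u = 1.45/1.5236 = 0.9517c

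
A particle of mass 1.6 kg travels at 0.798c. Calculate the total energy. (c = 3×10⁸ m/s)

γ = 1/√(1 - 0.798²) = 1.659
mc² = 1.6 × (3×10⁸)² = 1.440×10¹⁷ J
E = γmc² = 1.659 × 1.440×10¹⁷ = 2.389×10¹⁷ J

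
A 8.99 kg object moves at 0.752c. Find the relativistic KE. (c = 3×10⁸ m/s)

γ = 1/√(1 - 0.752²) = 1.5171
γ - 1 = 0.5171
KE = (γ-1)mc² = 0.5171 × 8.99 × (3×10⁸)² = 4.184×10¹⁷ J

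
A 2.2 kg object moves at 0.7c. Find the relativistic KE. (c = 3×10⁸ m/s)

γ = 1/√(1 - 0.7²) = 1.4003
γ - 1 = 0.4003
KE = (γ-1)mc² = 0.4003 × 2.2 × (3×10⁸)² = 7.926×10¹⁶ J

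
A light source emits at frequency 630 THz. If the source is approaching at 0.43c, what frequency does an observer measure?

β = v/c = 0.43
(1+β)/(1-β) = 1.43/0.57 = 2.509
Doppler factor = √(2.509) = 1.584
f_obs = 630 × 1.584 = 997.9 THz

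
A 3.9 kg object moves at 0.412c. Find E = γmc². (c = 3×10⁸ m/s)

γ = 1/√(1 - 0.412²) = 1.0975
mc² = 3.9 × (3×10⁸)² = 3.510×10¹⁷ J
E = γmc² = 1.0975 × 3.510×10¹⁷ = 3.852×10¹⁷ J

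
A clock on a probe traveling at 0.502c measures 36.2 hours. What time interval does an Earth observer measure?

Proper time Δt₀ = 36.2 hours
γ = 1/√(1 - 0.502²) = 1.15625
Δt = γΔt₀ = 1.15625 × 36.2 = 41.86 hours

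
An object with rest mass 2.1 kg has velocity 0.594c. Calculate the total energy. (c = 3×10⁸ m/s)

γ = 1/√(1 - 0.594²) = 1.243
mc² = 2.1 × (3×10⁸)² = 1.890×10¹⁷ J
E = γmc² = 1.243 × 1.890×10¹⁷ = 2.349×10¹⁷ J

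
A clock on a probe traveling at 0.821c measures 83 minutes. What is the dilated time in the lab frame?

Proper time Δt₀ = 83 minutes
γ = 1/√(1 - 0.821²) = 1.752
Δt = γΔt₀ = 1.752 × 83 = 145.4 minutes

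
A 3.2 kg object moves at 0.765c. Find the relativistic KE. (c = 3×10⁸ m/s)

γ = 1/√(1 - 0.765²) = 1.5527
γ - 1 = 0.5527
KE = (γ-1)mc² = 0.5527 × 3.2 × (3×10⁸)² = 1.592×10¹⁷ J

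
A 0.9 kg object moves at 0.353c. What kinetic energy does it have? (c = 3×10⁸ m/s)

γ = 1/√(1 - 0.353²) = 1.068806
γ - 1 = 0.068806
KE = (γ-1)mc² = 0.068806 × 0.9 × (3×10⁸)² = 5.573×10¹⁵ J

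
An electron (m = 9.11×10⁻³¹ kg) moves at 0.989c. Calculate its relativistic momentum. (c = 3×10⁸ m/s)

γ = 1/√(1 - 0.989²) = 6.761
v = 0.989 × 3×10⁸ = 2.967×10⁸ m/s
p = γmv = 6.761 × 9.11×10⁻³¹ × 2.967×10⁸ = 1.827×10⁻²¹ kg·m/s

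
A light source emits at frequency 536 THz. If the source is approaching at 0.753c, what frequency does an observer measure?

β = v/c = 0.753
(1+β)/(1-β) = 1.753/0.247 = 7.097
Doppler factor = √(7.097) = 2.664
f_obs = 536 × 2.664 = 1428 THz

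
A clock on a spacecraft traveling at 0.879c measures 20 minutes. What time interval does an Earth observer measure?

Proper time Δt₀ = 20 minutes
γ = 1/√(1 - 0.879²) = 2.097
Δt = γΔt₀ = 2.097 × 20 = 41.94 minutes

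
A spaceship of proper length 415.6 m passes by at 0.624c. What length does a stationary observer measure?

Proper length L₀ = 415.6 m
γ = 1/√(1 - 0.624²) = 1.2797
L = L₀/γ = 415.6/1.2797 = 324.8 m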